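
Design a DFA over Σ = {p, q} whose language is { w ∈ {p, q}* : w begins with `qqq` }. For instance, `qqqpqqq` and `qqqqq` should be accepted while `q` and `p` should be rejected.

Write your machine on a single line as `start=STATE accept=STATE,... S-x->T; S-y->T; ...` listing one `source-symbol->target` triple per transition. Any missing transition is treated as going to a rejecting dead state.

start=A; accept=D; A-p->E; A-q->B; B-p->E; B-q->C; C-p->E; C-q->D; D-p->D; D-q->D; E-p->E; E-q->E

Walk along `qqq` while the input agrees: from A take `q` to B, and so on. Any deviation drops to the rejecting sink E. Once D is reached the prefix is confirmed and every continuation is accepted.
A 5-state machine:
       p  q 
>  A   E  B 
   B   E  C 
   C   E  D 
 * D   D  D 
   E   E  E 
(> = start, * = accepting)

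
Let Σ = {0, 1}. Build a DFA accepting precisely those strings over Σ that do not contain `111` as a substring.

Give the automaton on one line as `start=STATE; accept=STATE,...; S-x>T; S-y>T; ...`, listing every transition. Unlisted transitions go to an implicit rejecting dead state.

start=q0; accept=q0,q1,q2; q0-0>q0; q0-1>q1; q1-0>q0; q1-1>q2; q2-0>q0; q2-1>q3; q3-0>q3; q3-1>q3

Track partial matches of the forbidden pattern `111`. State q3 is a dead state reached once `111` has occurred; every other state accepts. q0 means no part of `111` is currently matched.
        0   1  
>* q0   q0  q1 
 * q1   q0  q2 
 * q2   q0  q3 
   q3   q3  q3 
(> = start, * = accepting)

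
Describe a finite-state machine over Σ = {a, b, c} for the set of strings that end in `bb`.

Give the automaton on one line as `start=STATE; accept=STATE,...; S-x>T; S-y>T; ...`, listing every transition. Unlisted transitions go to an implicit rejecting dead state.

start=s0; accept=s2; s0-a>s0; s0-b>s1; s0-c>s0; s1-a>s0; s1-b>s2; s1-c>s0; s2-a>s0; s2-b>s2; s2-c>s0

Remember how much of `bb` the current input suffix matches. State s0 means no match yet; s1 means the last symbol is `b`; s2 means the last 2 symbols are `bb`. Only s2 accepts. On a mismatch, fall back to the longest proper suffix that is still a prefix of `bb`.
3 states suffice.
        a   b   c  
>  s0   s0  s1  s0 
   s1   s0  s2  s0 
 * s2   s0  s2  s0 
(> = start, * = accepting)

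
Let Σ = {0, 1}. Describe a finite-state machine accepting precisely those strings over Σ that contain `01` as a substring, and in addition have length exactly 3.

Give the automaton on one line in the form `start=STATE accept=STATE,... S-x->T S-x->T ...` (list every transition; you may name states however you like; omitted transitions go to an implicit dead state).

Run two small machines in parallel and take their product. The first has 3 states tracking whether and how much of `01` has been seen; the second has 5 states tracking the input length, saturating at 4. A product state is a pair (one from each), accepting exactly when both do. Equivalent product states are then merged.
        0   1  
>  s0   s1  s2 
   s1   s3  s4 
   s2   s3  s5 
   s3   s5  s6 
   s4   s6  s6 
   s5   s5  s5 
 * s6   s5  s5 
(> = start, * = accepting)

start=s0 accept=s6 s0-0->s1 s0-1->s2 s1-0->s3 s1-1->s4 s2-0->s3 s2-1->s5 s3-0->s5 s3-1->s6 s4-0->s6 s4-1->s6 s5-0->s5 s5-1->s5 s6-0->s5 s6-1->s5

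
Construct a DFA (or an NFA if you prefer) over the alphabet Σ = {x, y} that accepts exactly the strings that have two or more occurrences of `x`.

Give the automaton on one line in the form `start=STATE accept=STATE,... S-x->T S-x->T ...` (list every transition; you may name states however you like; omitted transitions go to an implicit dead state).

Count `x`s, saturating at 3: states S0 through S2 mean 0 through 2 `x`s seen; S3 means more than 2. Each `x` increments (capped at S3); other symbols loop. Accept from {S2, S3}.
        x   y  
>  S0   S1  S0 
   S1   S2  S1 
 * S2   S3  S2 
 * S3   S3  S3 
(> = start, * = accepting)

start=S0 accept=S2,S3 S0-x->S1 S0-y->S0 S1-x->S2 S1-y->S1 S2-x->S3 S2-y->S2 S3-x->S3 S3-y->S3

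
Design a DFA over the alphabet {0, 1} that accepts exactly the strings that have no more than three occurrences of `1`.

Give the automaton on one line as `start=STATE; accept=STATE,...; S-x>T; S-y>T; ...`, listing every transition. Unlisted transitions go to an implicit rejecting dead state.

Count `1`s, saturating at 4: states q0 through q3 mean 0 through 3 `1`s seen; q4 means more than 3. Each `1` increments (capped at q4); other symbols loop. Accept from {q0, q1, q2, q3}.
With 5 states:
        0   1  
>* q0   q0  q1 
 * q1   q1  q2 
 * q2   q2  q3 
 * q3   q3  q4 
   q4   q4  q4 
(> = start, * = accepting)

start=q0; accept=q0,q1,q2,q3; q0-0>q0; q0-1>q1; q1-0>q1; q1-1>q2; q2-0>q2; q2-1>q3; q3-0>q3; q3-1>q4; q4-0>q4; q4-1>q4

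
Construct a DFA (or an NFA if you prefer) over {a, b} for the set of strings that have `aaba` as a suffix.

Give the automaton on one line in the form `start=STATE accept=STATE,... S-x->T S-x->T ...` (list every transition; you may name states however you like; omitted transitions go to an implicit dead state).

start=s0 accept=s4 s0-a->s1 s0-b->s0 s1-a->s2 s1-b->s0 s2-a->s2 s2-b->s3 s3-a->s4 s3-b->s0 s4-a->s2 s4-b->s0

Let each state record the length of the longest suffix of the input read so far that is also a prefix of `aaba`. s1 means the last symbol is `a`; s2 means the last 2 symbols are `aa`; s3 means the last 3 symbols are `aab`; s4 means the last 4 symbols are `aaba`. Accept only at s4, where the string currently ends in `aaba`.
        a   b  
>  s0   s1  s0 
   s1   s2  s0 
   s2   s2  s3 
   s3   s4  s0 
 * s4   s2  s0 
(> = start, * = accepting)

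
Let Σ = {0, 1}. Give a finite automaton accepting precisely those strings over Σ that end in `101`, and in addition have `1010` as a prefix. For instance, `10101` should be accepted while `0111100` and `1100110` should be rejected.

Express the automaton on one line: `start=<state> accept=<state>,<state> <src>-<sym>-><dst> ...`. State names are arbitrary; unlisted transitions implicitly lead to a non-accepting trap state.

Build one automaton per condition and run them in lockstep. One (4 states) tracks how much of the suffix `101` has currently been matched; the other (6 states) tracks whether the input so far still matches the prefix `1010`. Each combined state is a pair, one component from each; accept when both components accept. Equivalent product states are then merged.
With 9 states:
        0   1  
>  S0   S1  S2 
   S1   S1  S1 
   S2   S3  S1 
   S3   S1  S4 
   S4   S5  S1 
   S5   S6  S7 
   S6   S6  S8 
 * S7   S5  S8 
   S8   S5  S8 
(> = start, * = accepting)

start=S0 accept=S7 S0-0->S1 S0-1->S2 S1-0->S1 S1-1->S1 S2-0->S3 S2-1->S1 S3-0->S1 S3-1->S4 S4-0->S5 S4-1->S1 S5-0->S6 S5-1->S7 S6-0->S6 S6-1->S8 S7-0->S5 S7-1->S8 S8-0->S5 S8-1->S8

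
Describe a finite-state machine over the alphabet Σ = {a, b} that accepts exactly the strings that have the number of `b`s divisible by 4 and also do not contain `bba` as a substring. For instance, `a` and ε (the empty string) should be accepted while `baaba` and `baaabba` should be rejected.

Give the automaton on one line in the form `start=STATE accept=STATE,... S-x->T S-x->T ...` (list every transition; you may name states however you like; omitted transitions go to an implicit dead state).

Handle the two conditions separately and then intersect. The first has 4 states tracking the count of `b`s modulo 4; the second has 4 states tracking partial matches of the forbidden pattern `bba`. A product state is a pair (one from each), accepting exactly when both do. Minimizing collapses redundant product states.
A 13-state machine:
          a    b  
>* q0     q0   q1 
   q1     q2   q3 
   q2     q2   q4 
   q3     q5   q6 
   q4     q7   q6 
   q5     q5   q5 
   q6     q5   q8 
   q7     q7   q9 
 * q8     q5  q10 
   q9    q11   q8 
   q10    q5   q3 
   q11   q11  q12 
 * q12    q0  q10 
(> = start, * = accepting)

start=q0 accept=q0,q8,q12 q0-a->q0 q0-b->q1 q1-a->q2 q1-b->q3 q2-a->q2 q2-b->q4 q3-a->q5 q3-b->q6 q4-a->q7 q4-b->q6 q5-a->q5 q5-b->q5 q6-a->q5 q6-b->q8 q7-a->q7 q7-b->q9 q8-a->q5 q8-b->q10 q9-a->q11 q9-b->q8 q10-a->q5 q10-b->q3 q11-a->q11 q11-b->q12 q12-a->q0 q12-b->q10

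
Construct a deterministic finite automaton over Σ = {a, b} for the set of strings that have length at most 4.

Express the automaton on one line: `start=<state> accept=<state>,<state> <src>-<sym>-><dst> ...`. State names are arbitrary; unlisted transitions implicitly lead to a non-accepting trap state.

start=S0 accept=S0,S1,S2,S3,S4 S0-a->S1 S0-b->S1 S1-a->S2 S1-b->S2 S2-a->S3 S2-b->S3 S3-a->S4 S3-b->S4 S4-a->S5 S4-b->S5 S5-a->S5 S5-b->S5

We only need to distinguish lengths 0, 1, …, 4, and '>4'. Chain S0 → S1 → S2 → S3 → S4 → S5 on every symbol, with S5 looping. Accepting states: {S0, S1, S2, S3, S4}.
A 6-state machine:
        a   b  
>* S0   S1  S1 
 * S1   S2  S2 
 * S2   S3  S3 
 * S3   S4  S4 
 * S4   S5  S5 
   S5   S5  S5 
(> = start, * = accepting)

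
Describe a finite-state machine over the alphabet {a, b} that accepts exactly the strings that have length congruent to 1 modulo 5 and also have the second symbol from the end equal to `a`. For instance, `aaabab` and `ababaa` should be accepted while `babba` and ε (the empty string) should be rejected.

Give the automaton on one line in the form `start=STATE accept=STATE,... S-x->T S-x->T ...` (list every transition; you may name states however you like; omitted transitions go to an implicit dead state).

Handle the two conditions separately and then intersect. One (5 states) tracks the input length modulo 5; the other (7 states) tracks the last 2 symbols read. Each combined state is a pair, one component from each; accept when both components accept. After merging equivalent states the machine shrinks.
        a   b  
>  q0   q1  q1 
   q1   q2  q2 
   q2   q3  q3 
   q3   q4  q4 
   q4   q5  q0 
   q5   q6  q6 
 * q6   q2  q2 
(> = start, * = accepting)

start=q0 accept=q6 q0-a->q1 q0-b->q1 q1-a->q2 q1-b->q2 q2-a->q3 q2-b->q3 q3-a->q4 q3-b->q4 q4-a->q5 q4-b->q0 q5-a->q6 q5-b->q6 q6-a->q2 q6-b->q2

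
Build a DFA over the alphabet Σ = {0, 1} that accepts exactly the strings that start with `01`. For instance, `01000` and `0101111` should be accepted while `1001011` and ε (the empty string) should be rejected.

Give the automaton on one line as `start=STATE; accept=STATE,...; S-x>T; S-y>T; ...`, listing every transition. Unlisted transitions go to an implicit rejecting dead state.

Check the first 2 symbols one by one: A through B record how many have matched `01` so far; any wrong symbol goes to the dead state D. After all 2 match we enter the accepting sink C.
With 4 states:
       0  1 
>  A   B  D 
   B   D  C 
 * C   C  C 
   D   D  D 
(> = start, * = accepting)

start=A; accept=C; A-0>B; A-1>D; B-0>D; B-1>C; C-0>C; C-1>C; D-0>D; D-1>D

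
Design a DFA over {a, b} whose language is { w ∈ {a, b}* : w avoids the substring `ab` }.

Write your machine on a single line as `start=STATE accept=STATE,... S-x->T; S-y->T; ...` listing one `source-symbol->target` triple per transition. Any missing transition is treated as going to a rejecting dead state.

Track partial matches of the forbidden pattern `ab`. State q2 is a dead state reached once `ab` has occurred; every other state accepts. q0 means no part of `ab` is currently matched.
        a   b  
>* q0   q1  q0 
 * q1   q1  q2 
   q2   q2  q2 
(> = start, * = accepting)

start=q0; accept=q0,q1; q0-a->q1; q0-b->q0; q1-a->q1; q1-b->q2; q2-a->q2; q2-b->q2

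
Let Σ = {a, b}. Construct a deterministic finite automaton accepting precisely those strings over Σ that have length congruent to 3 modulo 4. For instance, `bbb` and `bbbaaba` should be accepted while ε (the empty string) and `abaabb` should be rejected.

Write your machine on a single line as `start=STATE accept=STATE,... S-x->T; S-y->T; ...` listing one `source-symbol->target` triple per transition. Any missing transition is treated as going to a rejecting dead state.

Count input length modulo 4: every symbol advances one step around the cycle q0 → q1 → q2 → q3 → q0. Accept at q3.
4 states suffice.
        a   b  
>  q0   q1  q1 
   q1   q2  q2 
   q2   q3  q3 
 * q3   q0  q0 
(> = start, * = accepting)

start=q0; accept=q3; q0-a->q1; q0-b->q1; q1-a->q2; q1-b->q2; q2-a->q3; q2-b->q3; q3-a->q0; q3-b->q0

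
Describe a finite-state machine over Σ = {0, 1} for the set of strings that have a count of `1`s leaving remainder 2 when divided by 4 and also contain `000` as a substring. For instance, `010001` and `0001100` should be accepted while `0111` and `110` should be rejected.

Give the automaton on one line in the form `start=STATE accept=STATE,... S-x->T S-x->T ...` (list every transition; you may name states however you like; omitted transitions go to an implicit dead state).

start=S0 accept=S13 S0-0->S1 S0-1->S2 S1-0->S3 S1-1->S2 S2-0->S4 S2-1->S5 S3-0->S6 S3-1->S2 S4-0->S7 S4-1->S5 S5-0->S8 S5-1->S9 S6-0->S6 S6-1->S10 S7-0->S10 S7-1->S5 S8-0->S11 S8-1->S9 S9-0->S12 S9-1->S0 S10-0->S10 S10-1->S13 S11-0->S13 S11-1->S9 S12-0->S14 S12-1->S0 S13-0->S13 S13-1->S15 S14-0->S15 S14-1->S0 S15-0->S15 S15-1->S6

Build one automaton per condition and run them in lockstep. One (4 states) tracks the count of `1`s modulo 4; the other (4 states) tracks whether and how much of `000` has been seen. Each combined state is a pair, one component from each; accept when both components accept.
A 16-state machine:
          0    1  
>  S0     S1   S2 
   S1     S3   S2 
   S2     S4   S5 
   S3     S6   S2 
   S4     S7   S5 
   S5     S8   S9 
   S6     S6  S10 
   S7    S10   S5 
   S8    S11   S9 
   S9    S12   S0 
   S10   S10  S13 
   S11   S13   S9 
   S12   S14   S0 
 * S13   S13  S15 
   S14   S15   S0 
   S15   S15   S6 
(> = start, * = accepting)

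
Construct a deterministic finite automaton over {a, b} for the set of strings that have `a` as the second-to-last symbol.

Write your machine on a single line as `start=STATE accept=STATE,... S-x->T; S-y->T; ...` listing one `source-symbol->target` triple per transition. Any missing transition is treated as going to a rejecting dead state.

start=q0; accept=q3,q4; q0-a->q1; q0-b->q2; q1-a->q3; q1-b->q4; q2-a->q5; q2-b->q6; q3-a->q3; q3-b->q4; q4-a->q5; q4-b->q6; q5-a->q3; q5-b->q4; q6-a->q5; q6-b->q6

A DFA must remember the last 2 symbols (since which symbol is second-to-last isn't known until the input ends). Use one state per possible window of the last ≤2 symbols; accept from those whose window starts with `a`.
        a   b  
>  q0   q1  q2 
   q1   q3  q4 
   q2   q5  q6 
 * q3   q3  q4 
 * q4   q5  q6 
   q5   q3  q4 
   q6   q5  q6 
(> = start, * = accepting)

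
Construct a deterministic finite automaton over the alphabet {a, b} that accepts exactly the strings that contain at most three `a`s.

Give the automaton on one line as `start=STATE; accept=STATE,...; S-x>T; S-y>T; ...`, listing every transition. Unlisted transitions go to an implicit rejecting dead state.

start=q0; accept=q0,q1,q2,q3; q0-a>q1; q0-b>q0; q1-a>q2; q1-b>q1; q2-a>q3; q2-b>q2; q3-a>q4; q3-b>q3; q4-a>q4; q4-b>q4

Only the number of `a`s matters, and only up to 4. Make a chain q0 → q1 → q2 → q3 → q4 advanced by each `a` (with q4 absorbing); every other symbol self-loops. The accepting set is {q0, q1, q2, q3}.
With 5 states:
        a   b  
>* q0   q1  q0 
 * q1   q2  q1 
 * q2   q3  q2 
 * q3   q4  q3 
   q4   q4  q4 
(> = start, * = accepting)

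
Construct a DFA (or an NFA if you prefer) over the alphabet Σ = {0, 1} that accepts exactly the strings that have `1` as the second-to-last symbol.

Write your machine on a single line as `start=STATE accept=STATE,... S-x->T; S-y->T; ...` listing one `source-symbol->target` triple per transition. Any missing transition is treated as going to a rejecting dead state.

start=S0; accept=S5,S6; S0-0->S1; S0-1->S2; S1-0->S3; S1-1->S4; S2-0->S5; S2-1->S6; S3-0->S3; S3-1->S4; S4-0->S5; S4-1->S6; S5-0->S3; S5-1->S4; S6-0->S5; S6-1->S6

Because acceptance depends on a position counted from the end, the machine has to buffer the most recent 2 symbols. Make each state the string of the last up-to-2 symbols read; on input `x` shift the window left and append `x`. Accept when the buffered window has length 2 and begins with `1`.
A 7-state machine:
        0   1  
>  S0   S1  S2 
   S1   S3  S4 
   S2   S5  S6 
   S3   S3  S4 
   S4   S5  S6 
 * S5   S3  S4 
 * S6   S5  S6 
(> = start, * = accepting)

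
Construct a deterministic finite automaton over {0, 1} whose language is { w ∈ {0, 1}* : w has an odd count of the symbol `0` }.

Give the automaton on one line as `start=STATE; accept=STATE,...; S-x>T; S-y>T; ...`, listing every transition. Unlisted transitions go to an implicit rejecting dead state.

start=A; accept=B; A-0>B; A-1>A; B-0>A; B-1>B

The only thing that matters is how many `0`s have appeared, reduced mod 2. Use one state per residue: A for 0, …, B for 1. Reading `0` moves to the next residue; anything else stays put. B is accepting.
       0  1 
>  A   B  A 
 * B   A  B 
(> = start, * = accepting)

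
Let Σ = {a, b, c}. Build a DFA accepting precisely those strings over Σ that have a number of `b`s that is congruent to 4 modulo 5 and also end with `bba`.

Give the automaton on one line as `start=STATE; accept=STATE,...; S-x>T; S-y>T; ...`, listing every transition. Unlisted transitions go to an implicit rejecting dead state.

start=q0; accept=q7; q0-a>q0; q0-b>q1; q0-c>q0; q1-a>q1; q1-b>q2; q1-c>q1; q2-a>q2; q2-b>q3; q2-c>q2; q3-a>q4; q3-b>q5; q3-c>q4; q4-a>q4; q4-b>q6; q4-c>q4; q5-a>q7; q5-b>q0; q5-c>q6; q6-a>q6; q6-b>q0; q6-c>q6; q7-a>q6; q7-b>q0; q7-c>q6

Build one automaton per condition and run them in lockstep. The first has 5 states tracking the count of `b`s modulo 5; the second has 4 states tracking how much of the suffix `bba` has currently been matched. A product state is a pair (one from each), accepting exactly when both do. Equivalent product states are then merged.
        a   b   c  
>  q0   q0  q1  q0 
   q1   q1  q2  q1 
   q2   q2  q3  q2 
   q3   q4  q5  q4 
   q4   q4  q6  q4 
   q5   q7  q0  q6 
   q6   q6  q0  q6 
 * q7   q6  q0  q6 
(> = start, * = accepting)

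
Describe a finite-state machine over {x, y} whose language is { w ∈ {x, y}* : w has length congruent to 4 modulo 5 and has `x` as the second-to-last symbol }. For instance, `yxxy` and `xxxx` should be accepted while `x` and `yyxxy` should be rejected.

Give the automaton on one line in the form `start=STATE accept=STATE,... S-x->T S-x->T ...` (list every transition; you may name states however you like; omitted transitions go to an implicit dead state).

start=S0 accept=S5 S0-x->S1 S0-y->S1 S1-x->S2 S1-y->S2 S2-x->S3 S2-y->S4 S3-x->S5 S3-y->S5 S4-x->S6 S4-y->S6 S5-x->S0 S5-y->S0 S6-x->S0 S6-y->S0

Handle the two conditions separately and then intersect. One (5 states) tracks the input length modulo 5; the other (7 states) tracks the last 2 symbols read. Each combined state is a pair, one component from each; accept when both components accept. Equivalent product states are then merged.
A 7-state machine:
        x   y  
>  S0   S1  S1 
   S1   S2  S2 
   S2   S3  S4 
   S3   S5  S5 
   S4   S6  S6 
 * S5   S0  S0 
   S6   S0  S0 
(> = start, * = accepting)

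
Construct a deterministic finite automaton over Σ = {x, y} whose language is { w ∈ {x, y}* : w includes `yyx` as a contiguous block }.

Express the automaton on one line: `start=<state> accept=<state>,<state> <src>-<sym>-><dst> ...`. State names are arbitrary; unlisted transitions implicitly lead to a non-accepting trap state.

States q0..q2 record the length of the longest prefix of `yyx` that matches the current input suffix. Reaching q3 means `yyx` has been seen, and we stay there forever. Accept from q3.
4 states suffice.
        x   y  
>  q0   q0  q1 
   q1   q0  q2 
   q2   q3  q2 
 * q3   q3  q3 
(> = start, * = accepting)

start=q0 accept=q3 q0-x->q0 q0-y->q1 q1-x->q0 q1-y->q2 q2-x->q3 q2-y->q2 q3-x->q3 q3-y->q3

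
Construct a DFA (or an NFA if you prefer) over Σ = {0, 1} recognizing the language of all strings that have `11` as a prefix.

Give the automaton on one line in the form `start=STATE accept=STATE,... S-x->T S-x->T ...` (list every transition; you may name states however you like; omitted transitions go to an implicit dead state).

Walk along `11` while the input agrees: from A take `1` to B, and so on. Any deviation drops to the rejecting sink D. Once C is reached the prefix is confirmed and every continuation is accepted.
       0  1 
>  A   D  B 
   B   D  C 
 * C   C  C 
   D   D  D 
(> = start, * = accepting)

start=A accept=C A-0->D A-1->B B-0->D B-1->C C-0->C C-1->C D-0->D D-1->D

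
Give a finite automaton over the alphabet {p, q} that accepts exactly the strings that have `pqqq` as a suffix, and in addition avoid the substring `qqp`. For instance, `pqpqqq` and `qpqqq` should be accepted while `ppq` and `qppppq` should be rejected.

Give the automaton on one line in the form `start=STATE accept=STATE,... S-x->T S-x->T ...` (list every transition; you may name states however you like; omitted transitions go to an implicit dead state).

Build one automaton per condition and run them in lockstep. The first has 5 states tracking how much of the suffix `pqqq` has currently been matched; the second has 4 states tracking partial matches of the forbidden pattern `qqp`. A product state is a pair (one from each), accepting exactly when both do.
A 12-state machine:
       p  q 
>  A   B  C 
   B   B  D 
   C   B  E 
   D   B  F 
   E   G  E 
   F   G  H 
   G   G  I 
 * H   G  E 
   I   G  J 
   J   G  K 
   K   G  L 
   L   G  L 
(> = start, * = accepting)

start=A accept=H A-p->B A-q->C B-p->B B-q->D C-p->B C-q->E D-p->B D-q->F E-p->G E-q->E F-p->G F-q->H G-p->G G-q->I H-p->G H-q->E I-p->G I-q->J J-p->G J-q->K K-p->G K-q->L L-p->G L-q->L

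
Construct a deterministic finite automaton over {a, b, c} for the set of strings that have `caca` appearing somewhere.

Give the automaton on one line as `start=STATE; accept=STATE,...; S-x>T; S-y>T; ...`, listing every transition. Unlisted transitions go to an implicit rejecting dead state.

Track how much of `caca` has been matched so far: state q0 is no progress, q4 is the absorbing accept state reached once `caca` has occurred. Intermediate states record partial matches; on a mismatch, fall back to the longest reusable overlap.
With 5 states:
        a   b   c  
>  q0   q0  q0  q1 
   q1   q2  q0  q1 
   q2   q0  q0  q3 
   q3   q4  q0  q1 
 * q4   q4  q4  q4 
(> = start, * = accepting)

start=q0; accept=q4; q0-a>q0; q0-b>q0; q0-c>q1; q1-a>q2; q1-b>q0; q1-c>q1; q2-a>q0; q2-b>q0; q2-c>q3; q3-a>q4; q3-b>q0; q3-c>q1; q4-a>q4; q4-b>q4; q4-c>q4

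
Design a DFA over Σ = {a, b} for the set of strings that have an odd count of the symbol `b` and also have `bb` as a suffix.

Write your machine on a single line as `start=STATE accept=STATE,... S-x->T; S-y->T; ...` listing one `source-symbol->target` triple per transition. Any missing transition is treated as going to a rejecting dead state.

Handle the two conditions separately and then intersect. The first has 2 states tracking the count of `b`s modulo 2; the second has 3 states tracking how much of the suffix `bb` has currently been matched. A product state is a pair (one from each), accepting exactly when both do.
With 6 states:
        a   b  
>  q0   q0  q1 
   q1   q2  q3 
   q2   q2  q4 
   q3   q0  q5 
   q4   q0  q5 
 * q5   q2  q3 
(> = start, * = accepting)

start=q0; accept=q5; q0-a->q0; q0-b->q1; q1-a->q2; q1-b->q3; q2-a->q2; q2-b->q4; q3-a->q0; q3-b->q5; q4-a->q0; q4-b->q5; q5-a->q2; q5-b->q3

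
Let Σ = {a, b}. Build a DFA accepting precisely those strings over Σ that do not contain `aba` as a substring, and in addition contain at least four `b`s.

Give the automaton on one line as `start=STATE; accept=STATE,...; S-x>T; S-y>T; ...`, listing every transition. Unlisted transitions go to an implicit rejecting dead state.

Handle the two conditions separately and then intersect. One (4 states) tracks partial matches of the forbidden pattern `aba`; the other (6 states) tracks the count of `b`s, saturating at 5. Each combined state is a pair, one component from each; accept when both components accept.
A 22-state machine:
          a    b  
>  S0     S1   S2 
   S1     S1   S3 
   S2     S4   S5 
   S3     S6   S5 
   S4     S4   S7 
   S5     S8   S9 
   S6     S6  S10 
   S7    S10   S9 
   S8     S8  S11 
   S9    S12  S13 
   S10   S10  S14 
   S11   S14  S13 
   S12   S12  S15 
 * S13   S16  S17 
   S14   S14  S18 
 * S15   S18  S17 
 * S16   S16  S19 
 * S17   S20  S17 
   S18   S18  S21 
 * S19   S21  S17 
 * S20   S20  S19 
   S21   S21  S21 
(> = start, * = accepting)

start=S0; accept=S13,S15,S16,S17,S19,S20; S0-a>S1; S0-b>S2; S1-a>S1; S1-b>S3; S2-a>S4; S2-b>S5; S3-a>S6; S3-b>S5; S4-a>S4; S4-b>S7; S5-a>S8; S5-b>S9; S6-a>S6; S6-b>S10; S7-a>S10; S7-b>S9; S8-a>S8; S8-b>S11; S9-a>S12; S9-b>S13; S10-a>S10; S10-b>S14; S11-a>S14; S11-b>S13; S12-a>S12; S12-b>S15; S13-a>S16; S13-b>S17; S14-a>S14; S14-b>S18; S15-a>S18; S15-b>S17; S16-a>S16; S16-b>S19; S17-a>S20; S17-b>S17; S18-a>S18; S18-b>S21; S19-a>S21; S19-b>S17; S20-a>S20; S20-b>S19; S21-a>S21; S21-b>S21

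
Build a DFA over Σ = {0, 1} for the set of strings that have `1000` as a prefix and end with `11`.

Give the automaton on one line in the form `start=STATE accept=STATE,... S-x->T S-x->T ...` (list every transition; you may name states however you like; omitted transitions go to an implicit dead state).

start=S0 accept=S7 S0-0->S1 S0-1->S2 S1-0->S1 S1-1->S1 S2-0->S3 S2-1->S1 S3-0->S4 S3-1->S1 S4-0->S5 S4-1->S1 S5-0->S5 S5-1->S6 S6-0->S5 S6-1->S7 S7-0->S5 S7-1->S7

Run two small machines in parallel and take their product. One (6 states) tracks whether the input so far still matches the prefix `1000`; the other (3 states) tracks how much of the suffix `11` has currently been matched. Each combined state is a pair, one component from each; accept when both components accept. Minimizing collapses redundant product states.
8 states suffice.
        0   1  
>  S0   S1  S2 
   S1   S1  S1 
   S2   S3  S1 
   S3   S4  S1 
   S4   S5  S1 
   S5   S5  S6 
   S6   S5  S7 
 * S7   S5  S7 
(> = start, * = accepting)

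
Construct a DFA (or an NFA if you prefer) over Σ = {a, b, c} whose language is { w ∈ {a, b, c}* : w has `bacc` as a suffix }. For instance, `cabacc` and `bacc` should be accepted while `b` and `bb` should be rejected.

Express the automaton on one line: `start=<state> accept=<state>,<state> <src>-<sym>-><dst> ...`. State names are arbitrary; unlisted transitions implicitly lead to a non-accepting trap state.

Remember how much of `bacc` the current input suffix matches. State s0 means no match yet; s1 means the last symbol is `b`; s2 means the last 2 symbols are `ba`; s3 means the last 3 symbols are `bac`; s4 means the last 4 symbols are `bacc`. Only s4 accepts. On a mismatch, fall back to the longest proper suffix that is still a prefix of `bacc`.
A 5-state machine:
        a   b   c  
>  s0   s0  s1  s0 
   s1   s2  s1  s0 
   s2   s0  s1  s3 
   s3   s0  s1  s4 
 * s4   s0  s1  s0 
(> = start, * = accepting)

start=s0 accept=s4 s0-a->s0 s0-b->s1 s0-c->s0 s1-a->s2 s1-b->s1 s1-c->s0 s2-a->s0 s2-b->s1 s2-c->s3 s3-a->s0 s3-b->s1 s3-c->s4 s4-a->s0 s4-b->s1 s4-c->s0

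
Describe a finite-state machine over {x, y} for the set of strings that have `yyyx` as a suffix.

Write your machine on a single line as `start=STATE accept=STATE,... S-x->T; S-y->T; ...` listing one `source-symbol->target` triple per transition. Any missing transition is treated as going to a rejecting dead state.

Let each state record the length of the longest suffix of the input read so far that is also a prefix of `yyyx`. s1 means the last symbol is `y`; s2 means the last 2 symbols are `yy`; s3 means the last 3 symbols are `yyy`; s4 means the last 4 symbols are `yyyx`. Accept only at s4, where the string currently ends in `yyyx`.
With 5 states:
        x   y  
>  s0   s0  s1 
   s1   s0  s2 
   s2   s0  s3 
   s3   s4  s3 
 * s4   s0  s1 
(> = start, * = accepting)

start=s0; accept=s4; s0-x->s0; s0-y->s1; s1-x->s0; s1-y->s2; s2-x->s0; s2-y->s3; s3-x->s4; s3-y->s3; s4-x->s0; s4-y->s1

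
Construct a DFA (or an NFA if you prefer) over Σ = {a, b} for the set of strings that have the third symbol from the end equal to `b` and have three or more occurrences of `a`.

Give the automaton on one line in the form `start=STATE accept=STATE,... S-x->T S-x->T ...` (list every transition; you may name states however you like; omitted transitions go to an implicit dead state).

start=q0 accept=q10,q12,q13,q14 q0-a->q1 q0-b->q0 q1-a->q2 q1-b->q3 q2-a->q4 q2-b->q5 q3-a->q6 q3-b->q3 q4-a->q4 q4-b->q7 q5-a->q8 q5-b->q9 q6-a->q10 q6-b->q5 q7-a->q8 q7-b->q11 q8-a->q10 q8-b->q12 q9-a->q13 q9-b->q9 q10-a->q4 q10-b->q7 q11-a->q13 q11-b->q14 q12-a->q8 q12-b->q11 q13-a->q10 q13-b->q12 q14-a->q13 q14-b->q14

Handle the two conditions separately and then intersect. The first has 15 states tracking the last 3 symbols read; the second has 5 states tracking the count of `a`s, saturating at 4. A product state is a pair (one from each), accepting exactly when both do. Equivalent product states are then merged.
15 states suffice.
          a    b  
>  q0     q1   q0 
   q1     q2   q3 
   q2     q4   q5 
   q3     q6   q3 
   q4     q4   q7 
   q5     q8   q9 
   q6    q10   q5 
   q7     q8  q11 
   q8    q10  q12 
   q9    q13   q9 
 * q10    q4   q7 
   q11   q13  q14 
 * q12    q8  q11 
 * q13   q10  q12 
 * q14   q13  q14 
(> = start, * = accepting)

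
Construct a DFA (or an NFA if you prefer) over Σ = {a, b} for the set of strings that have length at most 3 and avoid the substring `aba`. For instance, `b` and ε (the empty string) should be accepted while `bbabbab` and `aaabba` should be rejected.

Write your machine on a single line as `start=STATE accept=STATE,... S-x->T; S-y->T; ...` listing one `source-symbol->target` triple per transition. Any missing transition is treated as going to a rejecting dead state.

start=q0; accept=q0,q1,q2,q3,q4,q5; q0-a->q1; q0-b->q2; q1-a->q3; q1-b->q4; q2-a->q3; q2-b->q3; q3-a->q5; q3-b->q5; q4-a->q6; q4-b->q5; q5-a->q6; q5-b->q6; q6-a->q6; q6-b->q6

Handle the two conditions separately and then intersect. The first has 5 states tracking the input length, saturating at 4; the second has 4 states tracking partial matches of the forbidden pattern `aba`. A product state is a pair (one from each), accepting exactly when both do. Minimizing collapses redundant product states.
A 7-state machine:
        a   b  
>* q0   q1  q2 
 * q1   q3  q4 
 * q2   q3  q3 
 * q3   q5  q5 
 * q4   q6  q5 
 * q5   q6  q6 
   q6   q6  q6 
(> = start, * = accepting)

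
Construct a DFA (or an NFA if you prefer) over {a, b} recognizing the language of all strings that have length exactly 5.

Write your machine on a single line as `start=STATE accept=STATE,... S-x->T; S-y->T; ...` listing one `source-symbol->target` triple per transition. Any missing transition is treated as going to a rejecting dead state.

start=q0; accept=q5; q0-a->q1; q0-b->q1; q1-a->q2; q1-b->q2; q2-a->q3; q2-b->q3; q3-a->q4; q3-b->q4; q4-a->q5; q4-b->q5; q5-a->q6; q5-b->q6; q6-a->q6; q6-b->q6

Count input length up to 6: every symbol moves from q0 toward q6, which means 'more than 5' and absorbs. Accept from {q5}.
        a   b  
>  q0   q1  q1 
   q1   q2  q2 
   q2   q3  q3 
   q3   q4  q4 
   q4   q5  q5 
 * q5   q6  q6 
   q6   q6  q6 
(> = start, * = accepting)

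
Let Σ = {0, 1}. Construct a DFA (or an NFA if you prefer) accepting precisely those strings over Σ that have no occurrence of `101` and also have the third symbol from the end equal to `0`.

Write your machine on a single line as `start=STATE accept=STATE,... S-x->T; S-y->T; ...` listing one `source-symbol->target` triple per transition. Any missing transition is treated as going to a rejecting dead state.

start=A; accept=H,I,J,K; A-0->B; A-1->C; B-0->D; B-1->E; C-0->F; C-1->G; D-0->H; D-1->I; E-0->J; E-1->K; F-0->L; F-1->M; G-0->N; G-1->O; H-0->H; H-1->I; I-0->J; I-1->K; J-0->L; J-1->M; K-0->N; K-1->O; L-0->H; L-1->I; M-0->P; M-1->Q; N-0->L; N-1->M; O-0->N; O-1->O; P-0->R; P-1->M; Q-0->S; Q-1->T; R-0->U; R-1->V; S-0->R; S-1->M; T-0->S; T-1->T; U-0->U; U-1->V; V-0->P; V-1->Q

Handle the two conditions separately and then intersect. One (4 states) tracks partial matches of the forbidden pattern `101`; the other (15 states) tracks the last 3 symbols read. Each combined state is a pair, one component from each; accept when both components accept.
       0  1 
>  A   B  C 
   B   D  E 
   C   F  G 
   D   H  I 
   E   J  K 
   F   L  M 
   G   N  O 
 * H   H  I 
 * I   J  K 
 * J   L  M 
 * K   N  O 
   L   H  I 
   M   P  Q 
   N   L  M 
   O   N  O 
   P   R  M 
   Q   S  T 
   R   U  V 
   S   R  M 
   T   S  T 
   U   U  V 
   V   P  Q 
(> = start, * = accepting)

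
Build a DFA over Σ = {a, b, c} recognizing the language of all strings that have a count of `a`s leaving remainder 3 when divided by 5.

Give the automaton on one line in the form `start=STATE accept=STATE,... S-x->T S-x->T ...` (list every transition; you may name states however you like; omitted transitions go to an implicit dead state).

start=S0 accept=S3 S0-a->S1 S0-b->S0 S0-c->S0 S1-a->S2 S1-b->S1 S1-c->S1 S2-a->S3 S2-b->S2 S2-c->S2 S3-a->S4 S3-b->S3 S3-c->S3 S4-a->S0 S4-b->S4 S4-c->S4

The only thing that matters is how many `a`s have appeared, reduced mod 5. Use one state per residue: S0 for 0, …, S4 for 4. Reading `a` moves to the next residue; anything else stays put. S3 is accepting.
5 states suffice.
        a   b   c  
>  S0   S1  S0  S0 
   S1   S2  S1  S1 
   S2   S3  S2  S2 
 * S3   S4  S3  S3 
   S4   S0  S4  S4 
(> = start, * = accepting)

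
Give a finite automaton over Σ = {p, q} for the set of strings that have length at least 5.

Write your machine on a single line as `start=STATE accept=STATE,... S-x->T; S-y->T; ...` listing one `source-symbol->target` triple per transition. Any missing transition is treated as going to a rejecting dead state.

start=S0; accept=S5,S6; S0-p->S1; S0-q->S1; S1-p->S2; S1-q->S2; S2-p->S3; S2-q->S3; S3-p->S4; S3-q->S4; S4-p->S5; S4-q->S5; S5-p->S6; S5-q->S6; S6-p->S6; S6-q->S6

Count input length up to 6: every symbol moves from S0 toward S6, which means 'more than 5' and absorbs. Accept from {S5, S6}.
With 7 states:
        p   q  
>  S0   S1  S1 
   S1   S2  S2 
   S2   S3  S3 
   S3   S4  S4 
   S4   S5  S5 
 * S5   S6  S6 
 * S6   S6  S6 
(> = start, * = accepting)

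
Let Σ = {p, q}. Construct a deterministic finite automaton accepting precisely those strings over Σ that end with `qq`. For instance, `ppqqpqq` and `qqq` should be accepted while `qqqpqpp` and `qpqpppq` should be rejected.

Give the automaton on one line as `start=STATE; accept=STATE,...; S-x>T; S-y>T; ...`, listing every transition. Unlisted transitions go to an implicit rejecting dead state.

Let each state record the length of the longest suffix of the input read so far that is also a prefix of `qq`. S1 means the last symbol is `q`; S2 means the last 2 symbols are `qq`. Accept only at S2, where the string currently ends in `qq`.
3 states suffice.
        p   q  
>  S0   S0  S1 
   S1   S0  S2 
 * S2   S0  S2 
(> = start, * = accepting)

start=S0; accept=S2; S0-p>S0; S0-q>S1; S1-p>S0; S1-q>S2; S2-p>S0; S2-q>S2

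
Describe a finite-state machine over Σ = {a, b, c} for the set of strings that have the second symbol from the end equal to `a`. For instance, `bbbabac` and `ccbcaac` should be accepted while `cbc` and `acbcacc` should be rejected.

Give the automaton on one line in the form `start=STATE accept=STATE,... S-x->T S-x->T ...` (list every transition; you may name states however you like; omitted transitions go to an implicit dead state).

A DFA must remember the last 2 symbols (since which symbol is second-to-last isn't known until the input ends). Use one state per possible window of the last ≤2 symbols; accept from those whose window starts with `a`.
          a    b    c  
>  S0     S1   S2   S3 
   S1     S4   S5   S6 
   S2     S7   S8   S9 
   S3    S10  S11  S12 
 * S4     S4   S5   S6 
 * S5     S7   S8   S9 
 * S6    S10  S11  S12 
   S7     S4   S5   S6 
   S8     S7   S8   S9 
   S9    S10  S11  S12 
   S10    S4   S5   S6 
   S11    S7   S8   S9 
   S12   S10  S11  S12 
(> = start, * = accepting)

start=S0 accept=S4,S5,S6 S0-a->S1 S0-b->S2 S0-c->S3 S1-a->S4 S1-b->S5 S1-c->S6 S2-a->S7 S2-b->S8 S2-c->S9 S3-a->S10 S3-b->S11 S3-c->S12 S4-a->S4 S4-b->S5 S4-c->S6 S5-a->S7 S5-b->S8 S5-c->S9 S6-a->S10 S6-b->S11 S6-c->S12 S7-a->S4 S7-b->S5 S7-c->S6 S8-a->S7 S8-b->S8 S8-c->S9 S9-a->S10 S9-b->S11 S9-c->S12 S10-a->S4 S10-b->S5 S10-c->S6 S11-a->S7 S11-b->S8 S11-c->S9 S12-a->S10 S12-b->S11 S12-c->S12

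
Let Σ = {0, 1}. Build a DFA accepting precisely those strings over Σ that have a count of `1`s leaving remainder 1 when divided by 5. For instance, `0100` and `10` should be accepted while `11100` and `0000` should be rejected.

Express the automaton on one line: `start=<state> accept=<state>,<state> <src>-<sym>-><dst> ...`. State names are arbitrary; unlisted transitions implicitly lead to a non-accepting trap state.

Keep the running count of `1`s modulo 5: each `1` advances along the cycle q0 → q1 → q2 → q3 → q4 → q0 while other symbols loop. Accept at q1.
With 5 states:
        0   1  
>  q0   q0  q1 
 * q1   q1  q2 
   q2   q2  q3 
   q3   q3  q4 
   q4   q4  q0 
(> = start, * = accepting)

start=q0 accept=q1 q0-0->q0 q0-1->q1 q1-0->q1 q1-1->q2 q2-0->q2 q2-1->q3 q3-0->q3 q3-1->q4 q4-0->q4 q4-1->q0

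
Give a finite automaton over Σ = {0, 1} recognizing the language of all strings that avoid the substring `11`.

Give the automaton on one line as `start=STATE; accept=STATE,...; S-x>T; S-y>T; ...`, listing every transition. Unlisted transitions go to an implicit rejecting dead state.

start=s0; accept=s0,s1; s0-0>s0; s0-1>s1; s1-0>s0; s1-1>s2; s2-0>s2; s2-1>s2

This is the complement of 'contains `11`'. Use the same substring-matching states — s0 through s2 holding how much of `11` has just been matched — but flip the accepting set: everything except the trap s2 accepts.
A 3-state machine:
        0   1  
>* s0   s0  s1 
 * s1   s0  s2 
   s2   s2  s2 
(> = start, * = accepting)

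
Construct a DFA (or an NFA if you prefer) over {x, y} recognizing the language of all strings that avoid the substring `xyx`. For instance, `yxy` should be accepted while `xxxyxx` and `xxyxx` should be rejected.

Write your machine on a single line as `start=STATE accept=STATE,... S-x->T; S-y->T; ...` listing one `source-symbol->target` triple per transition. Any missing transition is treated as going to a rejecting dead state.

This is the complement of 'contains `xyx`'. Use the same substring-matching states — A through D holding how much of `xyx` has just been matched — but flip the accepting set: everything except the trap D accepts.
4 states suffice.
       x  y 
>* A   B  A 
 * B   B  C 
 * C   D  A 
   D   D  D 
(> = start, * = accepting)

start=A; accept=A,B,C; A-x->B; A-y->A; B-x->B; B-y->C; C-x->D; C-y->A; D-x->D; D-y->D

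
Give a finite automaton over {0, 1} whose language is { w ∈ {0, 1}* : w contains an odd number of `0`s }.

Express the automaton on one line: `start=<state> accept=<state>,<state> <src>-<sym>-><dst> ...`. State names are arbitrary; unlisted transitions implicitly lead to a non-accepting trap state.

Keep the running count of `0`s modulo 2: each `0` advances along the cycle q0 → q1 → q0 while other symbols loop. Accept at q1.
A 2-state machine:
        0   1  
>  q0   q1  q0 
 * q1   q0  q1 
(> = start, * = accepting)

start=q0 accept=q1 q0-0->q1 q0-1->q0 q1-0->q0 q1-1->q1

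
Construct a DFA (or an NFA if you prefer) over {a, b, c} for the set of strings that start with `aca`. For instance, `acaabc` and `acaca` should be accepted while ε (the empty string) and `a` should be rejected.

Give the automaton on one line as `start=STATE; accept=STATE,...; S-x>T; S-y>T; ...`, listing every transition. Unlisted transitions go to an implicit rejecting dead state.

start=S0; accept=S3; S0-a>S1; S0-b>S4; S0-c>S4; S1-a>S4; S1-b>S4; S1-c>S2; S2-a>S3; S2-b>S4; S2-c>S4; S3-a>S3; S3-b>S3; S3-c>S3; S4-a>S4; S4-b>S4; S4-c>S4

Walk along `aca` while the input agrees: from S0 take `a` to S1, and so on. Any deviation drops to the rejecting sink S4. Once S3 is reached the prefix is confirmed and every continuation is accepted.
With 5 states:
        a   b   c  
>  S0   S1  S4  S4 
   S1   S4  S4  S2 
   S2   S3  S4  S4 
 * S3   S3  S3  S3 
   S4   S4  S4  S4 
(> = start, * = accepting)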